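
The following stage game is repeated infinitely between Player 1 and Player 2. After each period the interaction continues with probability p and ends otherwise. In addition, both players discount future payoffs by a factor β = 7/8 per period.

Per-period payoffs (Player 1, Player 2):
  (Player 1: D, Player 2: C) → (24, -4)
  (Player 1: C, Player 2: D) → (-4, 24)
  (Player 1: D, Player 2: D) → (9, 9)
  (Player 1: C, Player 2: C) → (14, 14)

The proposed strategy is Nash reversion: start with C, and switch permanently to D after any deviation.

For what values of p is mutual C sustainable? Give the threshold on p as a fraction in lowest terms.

Expected continuation weight on next period's payoff is β·p = 7/8·p, which plays the role of the discount factor.
Cooperation requires 7/8·p ≥ (24−14)/(24−9) = 2/3, hence p ≥ 16/21.

16/21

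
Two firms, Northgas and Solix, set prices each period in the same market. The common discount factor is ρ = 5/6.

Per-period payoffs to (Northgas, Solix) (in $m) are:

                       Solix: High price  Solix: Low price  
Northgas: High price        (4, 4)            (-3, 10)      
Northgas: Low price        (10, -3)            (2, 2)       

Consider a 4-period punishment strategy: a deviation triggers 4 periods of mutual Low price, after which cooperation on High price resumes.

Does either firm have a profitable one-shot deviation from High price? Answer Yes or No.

Yes

IC: ρ+…+ρ^4 ≥ (10−4)/(4−2) = 3.
At ρ = 5/6: partial sum = 2.5887 < 3.0000. Cooperation not sustainable.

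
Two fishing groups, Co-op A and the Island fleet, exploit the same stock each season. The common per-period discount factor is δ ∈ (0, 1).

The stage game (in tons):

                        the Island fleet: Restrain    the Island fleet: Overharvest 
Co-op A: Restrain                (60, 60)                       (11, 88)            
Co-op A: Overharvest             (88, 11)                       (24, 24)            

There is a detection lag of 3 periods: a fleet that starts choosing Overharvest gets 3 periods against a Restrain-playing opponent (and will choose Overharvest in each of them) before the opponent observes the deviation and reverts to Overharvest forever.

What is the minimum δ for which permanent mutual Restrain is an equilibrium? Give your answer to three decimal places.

0.759

Deviating for the 3 undetected periods gains 88−60 = 28 per period over cooperation, then loses 60−24 = 36 per period forever once punishment starts.
Gain: 28(1 + δ + … + δ^2); loss: 36·δ^3/(1−δ).
No profitable deviation ⇔ 28(1−δ^3) ≤ 36·δ^3, i.e. δ^3 ≥ 28/(28+36) = 7/16.
Hence δ ≥ (7/16)^(1/3) ≈ 0.759.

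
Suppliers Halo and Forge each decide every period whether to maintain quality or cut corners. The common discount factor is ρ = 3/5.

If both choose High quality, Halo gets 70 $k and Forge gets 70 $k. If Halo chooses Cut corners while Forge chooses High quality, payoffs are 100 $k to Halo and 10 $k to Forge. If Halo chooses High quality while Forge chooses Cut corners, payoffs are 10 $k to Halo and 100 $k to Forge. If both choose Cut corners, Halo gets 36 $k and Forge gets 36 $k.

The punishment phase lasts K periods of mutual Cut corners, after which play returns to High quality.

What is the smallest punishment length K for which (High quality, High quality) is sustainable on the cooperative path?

2

No profitable deviation requires (70−36)(ρ+…+ρ^K) ≥ 100−70, i.e. ρ+…+ρ^K ≥ 15/17 ≈ 0.8824.
With ρ = 3/5, the partial sums are K=1: 0.6000, K=2: 0.9600.
K = 2 is the first length at which the sum reaches 0.8824.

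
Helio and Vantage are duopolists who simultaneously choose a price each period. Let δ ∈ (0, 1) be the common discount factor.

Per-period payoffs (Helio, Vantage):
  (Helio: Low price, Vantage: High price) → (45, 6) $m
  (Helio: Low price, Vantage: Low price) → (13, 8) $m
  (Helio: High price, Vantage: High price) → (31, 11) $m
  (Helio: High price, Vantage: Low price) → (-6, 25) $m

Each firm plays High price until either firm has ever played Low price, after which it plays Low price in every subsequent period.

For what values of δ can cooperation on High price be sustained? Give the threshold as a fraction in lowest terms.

For Helio: deviation gain 45−31 = 14, per-period punishment loss 31−13 = 18. IC gives δ ≥ 14/32 = 7/16.
For Vantage: gain 14, loss 3 per period, so δ ≥ 14/17.
The tighter constraint is Vantage's, so cooperation needs δ ≥ 14/17.

14/17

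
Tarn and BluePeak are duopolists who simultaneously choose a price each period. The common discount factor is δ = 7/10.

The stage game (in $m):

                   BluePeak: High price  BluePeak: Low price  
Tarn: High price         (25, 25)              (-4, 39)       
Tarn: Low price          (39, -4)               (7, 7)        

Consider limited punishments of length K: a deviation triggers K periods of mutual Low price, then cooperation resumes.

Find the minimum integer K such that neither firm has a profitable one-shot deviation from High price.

Need Σ_{k=1}^{K} δ^k ≥ (39−25)/(25−7) = 0.7778 at δ = 7/10.
At K = 1 the sum is 0.7000 < 0.7778; at K = 2 it is 1.1900 ≥ 0.7778.
So the minimum punishment length is K = 2.

2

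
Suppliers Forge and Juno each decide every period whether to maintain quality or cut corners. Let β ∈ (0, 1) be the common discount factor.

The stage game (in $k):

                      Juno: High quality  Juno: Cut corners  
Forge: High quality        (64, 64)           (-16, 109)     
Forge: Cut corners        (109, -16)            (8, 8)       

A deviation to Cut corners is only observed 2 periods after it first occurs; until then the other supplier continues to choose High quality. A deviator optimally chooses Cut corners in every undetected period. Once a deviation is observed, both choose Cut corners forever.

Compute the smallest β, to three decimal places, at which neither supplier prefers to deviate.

Deviating for the 2 undetected periods gains 109−64 = 45 per period over cooperation, then loses 64−8 = 56 per period forever once punishment starts.
Gain: 45(1 + β + … + β^1); loss: 56·β^2/(1−β).
No profitable deviation ⇔ 45(1−β^2) ≤ 56·β^2, i.e. β^2 ≥ 45/(45+56) = 45/101.
Hence β ≥ (45/101)^(1/2) ≈ 0.667.

0.667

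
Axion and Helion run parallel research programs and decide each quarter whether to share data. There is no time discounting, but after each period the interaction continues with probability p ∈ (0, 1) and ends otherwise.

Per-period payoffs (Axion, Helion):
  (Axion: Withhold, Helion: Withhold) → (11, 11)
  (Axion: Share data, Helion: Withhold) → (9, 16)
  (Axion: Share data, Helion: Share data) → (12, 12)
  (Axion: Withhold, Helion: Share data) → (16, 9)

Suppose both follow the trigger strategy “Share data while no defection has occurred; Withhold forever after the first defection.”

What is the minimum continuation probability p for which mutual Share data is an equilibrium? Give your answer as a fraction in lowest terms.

4/5

Expected cooperation value is 12 + p·12 + p²·12 + … = 12/(1−p); deviation gives 16 + p·11/(1−p).
12 ≥ 16(1−p) + 11p ⇒ 5p ≥ 4 ⇒ p ≥ 4/5.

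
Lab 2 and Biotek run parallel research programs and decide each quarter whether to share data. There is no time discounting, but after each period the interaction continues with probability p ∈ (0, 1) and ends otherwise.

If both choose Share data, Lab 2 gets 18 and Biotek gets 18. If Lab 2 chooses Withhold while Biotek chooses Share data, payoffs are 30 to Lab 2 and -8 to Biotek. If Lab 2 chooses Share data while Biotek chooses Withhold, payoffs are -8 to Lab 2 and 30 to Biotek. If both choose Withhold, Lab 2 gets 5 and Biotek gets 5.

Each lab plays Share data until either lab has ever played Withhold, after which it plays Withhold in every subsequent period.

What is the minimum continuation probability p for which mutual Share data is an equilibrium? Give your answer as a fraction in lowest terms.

12/25

Expected cooperation value is 18 + p·18 + p²·18 + … = 18/(1−p); deviation gives 30 + p·5/(1−p).
18 ≥ 30(1−p) + 5p ⇒ 25p ≥ 12 ⇒ p ≥ 12/25.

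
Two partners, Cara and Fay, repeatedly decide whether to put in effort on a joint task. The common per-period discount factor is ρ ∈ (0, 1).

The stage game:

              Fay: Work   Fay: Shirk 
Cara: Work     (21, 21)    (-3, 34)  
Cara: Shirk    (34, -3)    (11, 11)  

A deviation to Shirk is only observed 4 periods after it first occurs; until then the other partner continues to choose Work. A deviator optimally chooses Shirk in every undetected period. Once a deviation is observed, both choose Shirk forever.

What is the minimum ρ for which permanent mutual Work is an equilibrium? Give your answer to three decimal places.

0.867

A deviator earns 34 for 4 periods, then 11 forever; cooperating earns 21 forever. Multiplying the IC by (1−ρ):
21 ≥ 34(1−ρ^4) + 11ρ^4, so 23·ρ^4 ≥ 13 and ρ^4 ≥ 13/23.
ρ ≥ (13/23)^(1/4) ≈ 0.867.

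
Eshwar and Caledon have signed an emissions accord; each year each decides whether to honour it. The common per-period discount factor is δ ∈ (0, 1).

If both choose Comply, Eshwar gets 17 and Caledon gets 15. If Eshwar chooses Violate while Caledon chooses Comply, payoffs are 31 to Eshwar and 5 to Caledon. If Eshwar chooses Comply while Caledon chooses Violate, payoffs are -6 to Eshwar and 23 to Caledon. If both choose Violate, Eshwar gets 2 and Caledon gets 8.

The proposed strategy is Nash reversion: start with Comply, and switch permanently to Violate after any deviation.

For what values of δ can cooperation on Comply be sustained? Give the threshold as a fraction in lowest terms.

For Eshwar: deviation gain 31−17 = 14, per-period punishment loss 17−2 = 15. IC gives δ ≥ 14/29.
For Caledon: gain 8, loss 7 per period, so δ ≥ 8/15.
The tighter constraint is Caledon's, so cooperation needs δ ≥ 8/15.

8/15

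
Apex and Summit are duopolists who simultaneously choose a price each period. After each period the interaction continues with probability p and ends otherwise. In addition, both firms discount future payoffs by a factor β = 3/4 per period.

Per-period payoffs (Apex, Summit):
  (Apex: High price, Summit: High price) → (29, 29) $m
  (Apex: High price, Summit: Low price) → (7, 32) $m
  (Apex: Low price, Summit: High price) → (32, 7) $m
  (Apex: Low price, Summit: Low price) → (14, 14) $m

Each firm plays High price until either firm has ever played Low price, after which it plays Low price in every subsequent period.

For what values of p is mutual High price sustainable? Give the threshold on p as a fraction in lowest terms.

2/9

Expected continuation weight on next period's payoff is β·p = 3/4·p, which plays the role of the discount factor.
Cooperation requires 3/4·p ≥ (32−29)/(32−14) = 1/6, hence p ≥ 2/9.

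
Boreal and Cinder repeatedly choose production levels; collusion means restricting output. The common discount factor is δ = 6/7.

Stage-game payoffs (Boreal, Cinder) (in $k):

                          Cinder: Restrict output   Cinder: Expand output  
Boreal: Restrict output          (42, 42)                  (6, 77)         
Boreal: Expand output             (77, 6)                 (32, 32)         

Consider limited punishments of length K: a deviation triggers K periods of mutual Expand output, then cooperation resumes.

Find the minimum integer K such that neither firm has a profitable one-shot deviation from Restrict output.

Need Σ_{k=1}^{K} δ^k ≥ (77−42)/(42−32) = 3.5000 at δ = 6/7.
At K = 5 the sum is 3.2240 < 3.5000; at K = 6 it is 3.6206 ≥ 3.5000.
So the minimum punishment length is K = 6.

6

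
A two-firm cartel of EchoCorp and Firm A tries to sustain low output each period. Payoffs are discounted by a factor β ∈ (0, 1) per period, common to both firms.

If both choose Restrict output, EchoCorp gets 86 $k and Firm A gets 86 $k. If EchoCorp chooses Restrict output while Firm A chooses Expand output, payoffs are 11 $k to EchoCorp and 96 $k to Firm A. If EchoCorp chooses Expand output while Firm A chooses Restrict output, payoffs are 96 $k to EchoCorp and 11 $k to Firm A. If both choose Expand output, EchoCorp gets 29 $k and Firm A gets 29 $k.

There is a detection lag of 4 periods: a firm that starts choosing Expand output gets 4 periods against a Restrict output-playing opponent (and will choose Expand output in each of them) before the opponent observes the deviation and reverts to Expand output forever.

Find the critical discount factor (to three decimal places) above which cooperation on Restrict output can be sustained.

The best deviation is to choose Expand output for all 4 undetected periods, earning 96 each, then 29 forever once detected.
Deviation value: 96(1−β^4)/(1−β) + 29β^4/(1−β); cooperation value: 86/(1−β).
IC: 86 ≥ 96(1−β^4) + 29β^4 = 96 − 67β^4.
So β^4 ≥ 10/67, giving β ≥ (10/67)^(1/4) ≈ 0.622.

0.622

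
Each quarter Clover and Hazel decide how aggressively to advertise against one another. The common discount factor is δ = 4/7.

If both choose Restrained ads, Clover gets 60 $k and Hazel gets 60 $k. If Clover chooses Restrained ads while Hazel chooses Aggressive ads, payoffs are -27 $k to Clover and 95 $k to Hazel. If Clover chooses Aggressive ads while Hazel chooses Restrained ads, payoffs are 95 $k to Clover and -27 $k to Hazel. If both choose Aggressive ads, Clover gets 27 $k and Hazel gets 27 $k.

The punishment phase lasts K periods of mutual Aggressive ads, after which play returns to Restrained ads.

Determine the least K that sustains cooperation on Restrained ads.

Need Σ_{k=1}^{K} δ^k ≥ (95−60)/(60−27) = 1.0606 at δ = 4/7.
At K = 2 the sum is 0.8980 < 1.0606; at K = 3 it is 1.0845 ≥ 1.0606.
So the minimum punishment length is K = 3.

3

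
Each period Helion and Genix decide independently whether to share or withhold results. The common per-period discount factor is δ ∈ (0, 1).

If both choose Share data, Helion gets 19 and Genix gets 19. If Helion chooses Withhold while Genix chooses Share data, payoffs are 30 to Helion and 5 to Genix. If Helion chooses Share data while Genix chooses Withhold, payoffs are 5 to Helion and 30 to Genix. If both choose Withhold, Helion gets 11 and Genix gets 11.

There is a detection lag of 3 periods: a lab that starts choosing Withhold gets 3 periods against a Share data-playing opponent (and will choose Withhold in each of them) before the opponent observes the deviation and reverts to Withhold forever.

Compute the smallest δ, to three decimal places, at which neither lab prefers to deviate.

0.833

Deviating for the 3 undetected periods gains 30−19 = 11 per period over cooperation, then loses 19−11 = 8 per period forever once punishment starts.
Gain: 11(1 + δ + … + δ^2); loss: 8·δ^3/(1−δ).
No profitable deviation ⇔ 11(1−δ^3) ≤ 8·δ^3, i.e. δ^3 ≥ 11/(11+8) = 11/19.
Hence δ ≥ (11/19)^(1/3) ≈ 0.833.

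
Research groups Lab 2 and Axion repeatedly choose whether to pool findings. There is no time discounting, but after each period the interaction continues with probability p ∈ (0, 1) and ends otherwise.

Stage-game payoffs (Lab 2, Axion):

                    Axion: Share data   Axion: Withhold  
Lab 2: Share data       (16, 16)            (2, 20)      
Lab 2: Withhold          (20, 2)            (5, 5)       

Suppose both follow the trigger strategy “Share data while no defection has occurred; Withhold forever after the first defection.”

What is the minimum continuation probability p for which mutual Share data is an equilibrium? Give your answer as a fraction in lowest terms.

4/15

Expected cooperation value is 16 + p·16 + p²·16 + … = 16/(1−p); deviation gives 20 + p·5/(1−p).
16 ≥ 20(1−p) + 5p ⇒ 15p ≥ 4 ⇒ p ≥ 4/15.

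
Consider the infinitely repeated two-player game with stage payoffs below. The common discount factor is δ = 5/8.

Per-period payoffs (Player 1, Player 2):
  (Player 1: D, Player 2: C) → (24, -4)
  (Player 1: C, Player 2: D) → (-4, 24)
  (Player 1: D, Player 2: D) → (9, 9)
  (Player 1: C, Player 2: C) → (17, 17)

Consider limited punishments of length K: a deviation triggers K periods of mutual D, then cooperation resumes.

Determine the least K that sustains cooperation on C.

No profitable deviation requires (17−9)(δ+…+δ^K) ≥ 24−17, i.e. δ+…+δ^K ≥ 7/8 ≈ 0.8750.
With δ = 5/8, the partial sums are K=1: 0.6250, K=2: 1.0156.
K = 2 is the first length at which the sum reaches 0.8750.

2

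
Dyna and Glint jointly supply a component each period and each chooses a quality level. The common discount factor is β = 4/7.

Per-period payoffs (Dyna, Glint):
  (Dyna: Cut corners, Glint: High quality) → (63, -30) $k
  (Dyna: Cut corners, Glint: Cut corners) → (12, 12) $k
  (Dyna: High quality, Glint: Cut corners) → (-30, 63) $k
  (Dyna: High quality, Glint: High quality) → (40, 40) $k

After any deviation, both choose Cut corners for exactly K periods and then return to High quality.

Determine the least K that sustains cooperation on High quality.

No profitable deviation requires (40−12)(β+…+β^K) ≥ 63−40, i.e. β+…+β^K ≥ 23/28 ≈ 0.8214.
With β = 4/7, the partial sums are K=1: 0.5714, K=2: 0.8980.
K = 2 is the first length at which the sum reaches 0.8214.

2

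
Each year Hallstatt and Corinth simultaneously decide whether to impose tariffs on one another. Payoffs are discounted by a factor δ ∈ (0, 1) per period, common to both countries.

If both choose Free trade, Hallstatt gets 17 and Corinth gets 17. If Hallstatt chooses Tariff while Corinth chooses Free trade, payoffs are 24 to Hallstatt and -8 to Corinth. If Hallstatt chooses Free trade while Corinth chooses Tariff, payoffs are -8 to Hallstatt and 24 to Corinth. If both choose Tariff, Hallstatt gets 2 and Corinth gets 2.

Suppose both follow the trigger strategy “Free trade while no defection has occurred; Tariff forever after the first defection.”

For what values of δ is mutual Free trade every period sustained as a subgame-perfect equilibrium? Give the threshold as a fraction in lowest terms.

Cooperation forever yields 17 each period: 17/(1−δ).
Deviating yields 24 once, then 2 forever: 24 + 2δ/(1−δ).
No profitable deviation requires 17/(1−δ) ≥ 24 + 2δ/(1−δ).
Multiplying by (1−δ): 17 ≥ 24(1−δ) + 2δ = 24 − 22δ.
So 22δ ≥ 7, i.e. δ ≥ 7/22.

7/22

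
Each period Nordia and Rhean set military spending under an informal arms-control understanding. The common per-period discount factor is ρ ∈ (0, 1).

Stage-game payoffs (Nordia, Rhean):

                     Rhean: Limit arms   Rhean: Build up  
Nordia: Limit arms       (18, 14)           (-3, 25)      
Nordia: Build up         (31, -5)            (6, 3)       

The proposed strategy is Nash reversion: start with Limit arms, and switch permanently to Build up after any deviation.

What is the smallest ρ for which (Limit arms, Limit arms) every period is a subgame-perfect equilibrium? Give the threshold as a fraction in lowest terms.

Nordia's threshold: (31−18)/(31−6) = 13/25.
Rhean's threshold: (25−14)/(25−3) = 1/2.
13/25 > 1/2, so Nordia binds and ρ* = 13/25.

13/25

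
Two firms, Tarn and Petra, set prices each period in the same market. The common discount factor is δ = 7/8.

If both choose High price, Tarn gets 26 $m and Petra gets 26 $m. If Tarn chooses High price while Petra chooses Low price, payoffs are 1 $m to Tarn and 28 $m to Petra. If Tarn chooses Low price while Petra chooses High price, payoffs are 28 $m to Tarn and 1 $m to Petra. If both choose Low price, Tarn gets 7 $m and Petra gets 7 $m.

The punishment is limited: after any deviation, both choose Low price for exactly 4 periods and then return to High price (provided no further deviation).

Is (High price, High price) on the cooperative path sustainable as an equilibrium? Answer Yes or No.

Comparing payoff streams over the 5 periods until play realigns: cooperate → 26(1+δ+…+δ^4); deviate → 28 + 7(δ+…+δ^4).
Cooperation is sustained iff (26−7)(δ+…+δ^4) ≥ 28−26.
δ+…+δ^4 = 7/8·(1−(7/8)^4)/(1−7/8) = 2.8967, and (28−26)/(26−7) = 0.1053.
2.8967 ≥ 0.1053, so cooperation is sustainable.

Yes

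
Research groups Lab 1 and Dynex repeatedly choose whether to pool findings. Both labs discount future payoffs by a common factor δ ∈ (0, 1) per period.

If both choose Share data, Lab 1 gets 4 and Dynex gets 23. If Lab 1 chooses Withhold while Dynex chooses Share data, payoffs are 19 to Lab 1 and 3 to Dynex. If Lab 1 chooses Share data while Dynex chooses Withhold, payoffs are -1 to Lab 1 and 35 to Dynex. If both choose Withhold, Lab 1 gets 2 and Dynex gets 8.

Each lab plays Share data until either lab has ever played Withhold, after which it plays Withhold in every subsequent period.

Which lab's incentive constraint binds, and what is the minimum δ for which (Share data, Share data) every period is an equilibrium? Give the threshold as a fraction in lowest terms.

Lab 1: cooperation gives 4 each period; deviation gives 19 once then 2 forever.
  4/(1−δ) ≥ 19 + 2δ/(1−δ) ⇒ δ ≥ 15/17.
Dynex: cooperation gives 23 each period; deviation gives 35 once then 8 forever.
  δ ≥ 12/27 = 4/9.
Both must hold, so the binding constraint is Lab 1's: δ ≥ 15/17.

Lab 1; δ ≥ 15/17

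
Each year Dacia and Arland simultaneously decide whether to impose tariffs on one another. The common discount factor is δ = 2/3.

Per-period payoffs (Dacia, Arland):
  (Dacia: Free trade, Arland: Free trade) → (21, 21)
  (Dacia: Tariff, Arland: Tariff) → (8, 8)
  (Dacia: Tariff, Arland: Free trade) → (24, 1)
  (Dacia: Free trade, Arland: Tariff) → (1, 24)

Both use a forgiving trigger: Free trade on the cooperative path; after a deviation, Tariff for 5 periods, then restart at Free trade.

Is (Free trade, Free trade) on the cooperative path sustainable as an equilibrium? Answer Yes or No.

Yes

A one-shot deviation gives 24 now, then 8 for 5 periods, then back to 21.
Gain from deviating: (24−21) today; loss: (21−8) in each of the next 5 periods.
No-deviation condition: (21−8)(δ+…+δ^5) ≥ 24−21, i.e. δ+…+δ^5 ≥ 3/13.
At δ = 2/3: δ+…+δ^5 = 1.7366 ≥ 0.2308.
So cooperation is sustainable.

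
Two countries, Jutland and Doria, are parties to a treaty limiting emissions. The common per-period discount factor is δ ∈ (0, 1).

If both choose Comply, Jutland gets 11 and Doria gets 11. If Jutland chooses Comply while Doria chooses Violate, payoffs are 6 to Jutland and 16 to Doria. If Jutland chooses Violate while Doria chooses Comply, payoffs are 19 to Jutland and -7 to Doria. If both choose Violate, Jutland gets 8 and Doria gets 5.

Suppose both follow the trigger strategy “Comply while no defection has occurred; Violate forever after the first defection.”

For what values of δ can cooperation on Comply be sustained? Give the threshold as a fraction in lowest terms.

Jutland's threshold: (19−11)/(19−8) = 8/11.
Doria's threshold: (16−11)/(16−5) = 5/11.
8/11 > 5/11, so Jutland binds and δ* = 8/11.

8/11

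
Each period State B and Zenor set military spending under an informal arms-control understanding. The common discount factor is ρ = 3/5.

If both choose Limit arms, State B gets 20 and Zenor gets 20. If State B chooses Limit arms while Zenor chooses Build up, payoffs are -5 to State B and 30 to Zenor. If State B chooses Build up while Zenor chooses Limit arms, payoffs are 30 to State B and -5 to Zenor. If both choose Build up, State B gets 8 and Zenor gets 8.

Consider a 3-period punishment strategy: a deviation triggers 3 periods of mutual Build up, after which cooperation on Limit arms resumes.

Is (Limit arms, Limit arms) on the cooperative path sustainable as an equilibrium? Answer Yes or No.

Yes

Comparing payoff streams over the 4 periods until play realigns: cooperate → 20(1+ρ+…+ρ^3); deviate → 30 + 8(ρ+…+ρ^3).
Cooperation is sustained iff (20−8)(ρ+…+ρ^3) ≥ 30−20.
ρ+…+ρ^3 = 3/5·(1−(3/5)^3)/(1−3/5) = 1.1760, and (30−20)/(20−8) = 0.8333.
1.1760 ≥ 0.8333, so cooperation is sustainable.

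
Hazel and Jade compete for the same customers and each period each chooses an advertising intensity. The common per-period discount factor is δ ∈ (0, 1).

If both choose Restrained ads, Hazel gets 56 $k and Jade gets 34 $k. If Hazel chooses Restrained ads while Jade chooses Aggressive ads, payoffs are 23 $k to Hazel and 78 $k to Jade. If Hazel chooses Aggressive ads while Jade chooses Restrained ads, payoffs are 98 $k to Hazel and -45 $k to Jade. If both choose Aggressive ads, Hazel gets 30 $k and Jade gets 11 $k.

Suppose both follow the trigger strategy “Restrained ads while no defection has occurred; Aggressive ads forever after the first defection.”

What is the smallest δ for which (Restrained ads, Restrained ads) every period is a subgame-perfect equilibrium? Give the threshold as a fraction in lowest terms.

44/67

Hazel: cooperation gives 56 each period; deviation gives 98 once then 30 forever.
  56/(1−δ) ≥ 98 + 30δ/(1−δ) ⇒ δ ≥ 42/68 = 21/34.
Jade: cooperation gives 34 each period; deviation gives 78 once then 11 forever.
  δ ≥ 44/67.
Both must hold, so the binding constraint is Jade's: δ ≥ 44/67.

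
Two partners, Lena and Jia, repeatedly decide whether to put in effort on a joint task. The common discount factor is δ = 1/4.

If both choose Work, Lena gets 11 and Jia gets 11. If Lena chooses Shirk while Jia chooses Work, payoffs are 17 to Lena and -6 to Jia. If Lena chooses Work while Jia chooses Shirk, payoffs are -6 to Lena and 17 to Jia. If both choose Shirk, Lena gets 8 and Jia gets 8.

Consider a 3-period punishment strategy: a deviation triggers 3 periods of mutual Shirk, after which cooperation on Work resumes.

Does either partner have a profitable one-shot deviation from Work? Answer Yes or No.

A one-shot deviation gives 17 now, then 8 for 3 periods, then back to 11.
Gain from deviating: (17−11) today; loss: (11−8) in each of the next 3 periods.
No-deviation condition: (11−8)(δ+…+δ^3) ≥ 17−11, i.e. δ+…+δ^3 ≥ 2.
At δ = 1/4: δ+…+δ^3 = 0.3281 < 2.0000.
So cooperation is not sustainable.

Yes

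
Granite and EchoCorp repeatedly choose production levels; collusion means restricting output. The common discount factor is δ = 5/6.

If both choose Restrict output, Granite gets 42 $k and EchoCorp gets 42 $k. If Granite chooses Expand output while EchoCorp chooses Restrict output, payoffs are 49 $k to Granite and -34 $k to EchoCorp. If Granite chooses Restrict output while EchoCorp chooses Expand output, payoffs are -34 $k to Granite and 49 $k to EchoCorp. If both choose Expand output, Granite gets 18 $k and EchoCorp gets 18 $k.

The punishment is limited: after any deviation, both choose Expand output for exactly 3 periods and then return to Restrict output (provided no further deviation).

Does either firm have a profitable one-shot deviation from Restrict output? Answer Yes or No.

No

A one-shot deviation gives 49 now, then 18 for 3 periods, then back to 42.
Gain from deviating: (49−42) today; loss: (42−18) in each of the next 3 periods.
No-deviation condition: (42−18)(δ+…+δ^3) ≥ 49−42, i.e. δ+…+δ^3 ≥ 7/24.
At δ = 5/6: δ+…+δ^3 = 2.1065 ≥ 0.2917.
So cooperation is sustainable.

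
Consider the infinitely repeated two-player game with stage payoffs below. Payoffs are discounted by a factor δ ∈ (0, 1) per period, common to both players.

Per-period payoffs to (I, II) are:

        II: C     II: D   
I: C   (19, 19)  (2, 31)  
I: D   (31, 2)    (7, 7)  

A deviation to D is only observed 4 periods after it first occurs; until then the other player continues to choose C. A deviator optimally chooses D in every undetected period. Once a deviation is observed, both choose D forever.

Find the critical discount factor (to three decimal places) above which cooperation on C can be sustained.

Deviating for the 4 undetected periods gains 31−19 = 12 per period over cooperation, then loses 19−7 = 12 per period forever once punishment starts.
Gain: 12(1 + δ + … + δ^3); loss: 12·δ^4/(1−δ).
No profitable deviation ⇔ 12(1−δ^4) ≤ 12·δ^4, i.e. δ^4 ≥ 12/(12+12) = 1/2.
Hence δ ≥ (1/2)^(1/4) ≈ 0.841.

0.841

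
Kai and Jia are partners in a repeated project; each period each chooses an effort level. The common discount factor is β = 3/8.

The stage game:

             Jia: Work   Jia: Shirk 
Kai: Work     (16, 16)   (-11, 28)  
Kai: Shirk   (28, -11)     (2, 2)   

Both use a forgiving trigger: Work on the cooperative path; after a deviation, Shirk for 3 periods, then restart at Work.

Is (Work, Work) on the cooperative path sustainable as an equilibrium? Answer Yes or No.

A one-shot deviation gives 28 now, then 2 for 3 periods, then back to 16.
Gain from deviating: (28−16) today; loss: (16−2) in each of the next 3 periods.
No-deviation condition: (16−2)(β+…+β^3) ≥ 28−16, i.e. β+…+β^3 ≥ 6/7.
At β = 3/8: β+…+β^3 = 0.5684 < 0.8571.
So cooperation is not sustainable.

No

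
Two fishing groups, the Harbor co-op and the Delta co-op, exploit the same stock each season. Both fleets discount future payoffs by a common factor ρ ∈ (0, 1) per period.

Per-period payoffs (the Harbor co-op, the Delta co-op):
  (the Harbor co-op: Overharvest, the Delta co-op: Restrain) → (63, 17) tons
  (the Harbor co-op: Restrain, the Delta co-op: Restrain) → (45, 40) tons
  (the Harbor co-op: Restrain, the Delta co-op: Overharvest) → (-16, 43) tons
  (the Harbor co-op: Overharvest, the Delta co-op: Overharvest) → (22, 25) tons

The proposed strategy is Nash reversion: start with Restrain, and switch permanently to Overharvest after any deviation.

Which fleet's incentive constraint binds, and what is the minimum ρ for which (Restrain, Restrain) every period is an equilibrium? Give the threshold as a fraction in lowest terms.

the Harbor co-op; ρ ≥ 18/41

the Harbor co-op: cooperation gives 45 each period; deviation gives 63 once then 22 forever.
  45/(1−ρ) ≥ 63 + 22ρ/(1−ρ) ⇒ ρ ≥ 18/41.
the Delta co-op: cooperation gives 40 each period; deviation gives 43 once then 25 forever.
  ρ ≥ 3/18 = 1/6.
Both must hold, so the binding constraint is the Harbor co-op's: ρ ≥ 18/41.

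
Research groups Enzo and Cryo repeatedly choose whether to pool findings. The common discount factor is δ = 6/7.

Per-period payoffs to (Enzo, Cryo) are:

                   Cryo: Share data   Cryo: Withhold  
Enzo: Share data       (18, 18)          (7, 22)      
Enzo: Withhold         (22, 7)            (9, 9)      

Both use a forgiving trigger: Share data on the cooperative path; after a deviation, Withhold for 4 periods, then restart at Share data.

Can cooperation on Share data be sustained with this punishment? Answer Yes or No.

IC: δ+…+δ^4 ≥ (22−18)/(18−9) = 4/9.
At δ = 6/7: partial sum = 2.7613 ≥ 0.4444. Cooperation sustainable.

Yes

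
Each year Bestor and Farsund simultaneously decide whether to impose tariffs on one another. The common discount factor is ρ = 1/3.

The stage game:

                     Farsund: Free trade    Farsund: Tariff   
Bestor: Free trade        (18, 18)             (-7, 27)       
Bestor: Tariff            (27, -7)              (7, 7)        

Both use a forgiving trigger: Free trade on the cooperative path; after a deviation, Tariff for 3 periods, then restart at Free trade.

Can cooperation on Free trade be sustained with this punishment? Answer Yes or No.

No

A one-shot deviation gives 27 now, then 7 for 3 periods, then back to 18.
Gain from deviating: (27−18) today; loss: (18−7) in each of the next 3 periods.
No-deviation condition: (18−7)(ρ+…+ρ^3) ≥ 27−18, i.e. ρ+…+ρ^3 ≥ 9/11.
At ρ = 1/3: ρ+…+ρ^3 = 0.4815 < 0.8182.
So cooperation is not sustainable.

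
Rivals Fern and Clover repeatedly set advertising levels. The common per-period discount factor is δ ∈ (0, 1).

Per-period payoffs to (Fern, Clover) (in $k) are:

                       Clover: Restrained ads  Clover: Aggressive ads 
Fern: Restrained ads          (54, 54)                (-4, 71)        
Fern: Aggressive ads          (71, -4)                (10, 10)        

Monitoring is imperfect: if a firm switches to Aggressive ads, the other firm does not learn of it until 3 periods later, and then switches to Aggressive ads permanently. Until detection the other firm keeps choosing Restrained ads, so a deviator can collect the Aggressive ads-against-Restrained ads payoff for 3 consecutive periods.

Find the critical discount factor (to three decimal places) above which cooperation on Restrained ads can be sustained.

0.653

A deviator earns 71 for 3 periods, then 10 forever; cooperating earns 54 forever. Multiplying the IC by (1−δ):
54 ≥ 71(1−δ^3) + 10δ^3, so 61·δ^3 ≥ 17 and δ^3 ≥ 17/61.
δ ≥ (17/61)^(1/3) ≈ 0.653.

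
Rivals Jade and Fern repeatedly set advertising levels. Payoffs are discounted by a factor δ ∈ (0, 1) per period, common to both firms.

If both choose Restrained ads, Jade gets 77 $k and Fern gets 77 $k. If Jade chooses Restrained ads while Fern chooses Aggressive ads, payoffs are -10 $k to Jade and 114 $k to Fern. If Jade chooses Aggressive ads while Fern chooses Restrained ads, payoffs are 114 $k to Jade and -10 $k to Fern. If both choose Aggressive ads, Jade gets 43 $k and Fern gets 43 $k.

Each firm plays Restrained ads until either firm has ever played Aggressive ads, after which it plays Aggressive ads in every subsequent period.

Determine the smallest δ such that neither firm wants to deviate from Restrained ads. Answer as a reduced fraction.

77/(1−δ) ≥ 114 + 43δ/(1−δ)
77 ≥ 114 − 71δ
δ ≥ 37/71.

37/71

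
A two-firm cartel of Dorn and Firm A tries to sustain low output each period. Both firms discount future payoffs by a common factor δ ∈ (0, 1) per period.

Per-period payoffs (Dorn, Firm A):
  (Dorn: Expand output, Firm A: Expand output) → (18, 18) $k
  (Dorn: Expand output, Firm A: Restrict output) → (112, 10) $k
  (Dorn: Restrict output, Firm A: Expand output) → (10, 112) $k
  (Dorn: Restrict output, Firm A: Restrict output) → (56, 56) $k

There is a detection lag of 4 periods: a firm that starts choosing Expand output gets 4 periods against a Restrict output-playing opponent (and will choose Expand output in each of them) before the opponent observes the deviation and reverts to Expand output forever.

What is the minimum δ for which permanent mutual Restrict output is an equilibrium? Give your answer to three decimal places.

Deviating for the 4 undetected periods gains 112−56 = 56 per period over cooperation, then loses 56−18 = 38 per period forever once punishment starts.
Gain: 56(1 + δ + … + δ^3); loss: 38·δ^4/(1−δ).
No profitable deviation ⇔ 56(1−δ^4) ≤ 38·δ^4, i.e. δ^4 ≥ 56/(56+38) = 28/47.
Hence δ ≥ (28/47)^(1/4) ≈ 0.879.

0.879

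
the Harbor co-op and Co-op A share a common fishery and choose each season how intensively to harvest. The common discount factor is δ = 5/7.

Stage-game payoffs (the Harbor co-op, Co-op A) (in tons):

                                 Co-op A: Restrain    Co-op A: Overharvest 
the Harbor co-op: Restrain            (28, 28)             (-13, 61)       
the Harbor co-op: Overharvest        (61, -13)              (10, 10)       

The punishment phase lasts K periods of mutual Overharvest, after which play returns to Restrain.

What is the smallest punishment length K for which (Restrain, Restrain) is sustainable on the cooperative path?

4

Need Σ_{k=1}^{K} δ^k ≥ (61−28)/(28−10) = 1.8333 at δ = 5/7.
At K = 3 the sum is 1.5889 < 1.8333; at K = 4 it is 1.8492 ≥ 1.8333.
So the minimum punishment length is K = 4.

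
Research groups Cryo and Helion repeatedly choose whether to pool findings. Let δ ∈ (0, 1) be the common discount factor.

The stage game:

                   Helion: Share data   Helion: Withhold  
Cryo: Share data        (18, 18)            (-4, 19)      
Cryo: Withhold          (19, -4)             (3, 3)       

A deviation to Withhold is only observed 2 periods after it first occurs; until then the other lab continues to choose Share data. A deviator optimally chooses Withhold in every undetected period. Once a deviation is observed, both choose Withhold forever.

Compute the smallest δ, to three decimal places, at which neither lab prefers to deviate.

0.250

A deviator earns 19 for 2 periods, then 3 forever; cooperating earns 18 forever. Multiplying the IC by (1−δ):
18 ≥ 19(1−δ^2) + 3δ^2, so 16·δ^2 ≥ 1 and δ^2 ≥ 1/16.
δ ≥ (1/16)^(1/2) ≈ 0.250.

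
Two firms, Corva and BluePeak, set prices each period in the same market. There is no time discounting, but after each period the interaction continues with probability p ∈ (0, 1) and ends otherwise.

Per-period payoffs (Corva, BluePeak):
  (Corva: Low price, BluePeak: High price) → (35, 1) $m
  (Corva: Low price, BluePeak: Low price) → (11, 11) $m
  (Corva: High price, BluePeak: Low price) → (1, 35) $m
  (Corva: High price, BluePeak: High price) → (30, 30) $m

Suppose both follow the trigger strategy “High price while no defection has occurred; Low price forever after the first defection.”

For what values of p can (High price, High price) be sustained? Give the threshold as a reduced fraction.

With no time discounting, the continuation probability p plays the role of the discount factor.
Grim-trigger IC: 30/(1−p) ≥ 35 + 11p/(1−p) ⇒ p ≥ (35−30)/(35−11) = 5/24.

5/24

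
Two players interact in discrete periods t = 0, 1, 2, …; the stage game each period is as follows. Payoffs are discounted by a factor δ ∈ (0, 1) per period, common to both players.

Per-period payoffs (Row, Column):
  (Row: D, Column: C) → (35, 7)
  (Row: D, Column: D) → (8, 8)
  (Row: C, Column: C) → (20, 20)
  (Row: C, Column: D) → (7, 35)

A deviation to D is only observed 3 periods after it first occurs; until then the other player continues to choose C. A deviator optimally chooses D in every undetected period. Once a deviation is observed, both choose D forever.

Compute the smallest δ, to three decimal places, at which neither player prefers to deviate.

Deviating for the 3 undetected periods gains 35−20 = 15 per period over cooperation, then loses 20−8 = 12 per period forever once punishment starts.
Gain: 15(1 + δ + … + δ^2); loss: 12·δ^3/(1−δ).
No profitable deviation ⇔ 15(1−δ^3) ≤ 12·δ^3, i.e. δ^3 ≥ 15/(15+12) = 5/9.
Hence δ ≥ (5/9)^(1/3) ≈ 0.822.

0.822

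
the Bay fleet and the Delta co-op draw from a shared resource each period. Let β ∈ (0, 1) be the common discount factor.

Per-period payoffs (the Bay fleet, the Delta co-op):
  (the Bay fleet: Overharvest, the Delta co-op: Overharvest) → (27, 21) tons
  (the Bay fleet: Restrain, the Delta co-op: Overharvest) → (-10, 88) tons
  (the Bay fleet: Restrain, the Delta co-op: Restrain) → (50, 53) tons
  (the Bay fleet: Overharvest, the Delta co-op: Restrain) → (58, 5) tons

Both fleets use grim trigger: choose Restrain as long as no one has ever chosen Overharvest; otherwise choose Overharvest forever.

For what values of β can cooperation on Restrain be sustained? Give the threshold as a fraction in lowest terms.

35/67

the Bay fleet's threshold: (58−50)/(58−27) = 8/31.
the Delta co-op's threshold: (88−53)/(88−21) = 35/67.
8/31 < 35/67, so the Delta co-op binds and β* = 35/67.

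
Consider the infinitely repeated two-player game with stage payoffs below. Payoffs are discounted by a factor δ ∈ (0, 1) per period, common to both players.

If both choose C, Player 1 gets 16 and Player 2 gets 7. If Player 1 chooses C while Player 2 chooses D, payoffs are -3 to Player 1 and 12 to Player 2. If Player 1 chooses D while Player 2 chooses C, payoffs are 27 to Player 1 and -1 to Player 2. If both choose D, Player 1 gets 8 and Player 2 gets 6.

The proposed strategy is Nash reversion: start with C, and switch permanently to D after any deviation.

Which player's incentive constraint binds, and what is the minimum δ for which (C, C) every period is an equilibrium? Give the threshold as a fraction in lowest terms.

For Player 1: deviation gain 27−16 = 11, per-period punishment loss 16−8 = 8. IC gives δ ≥ 11/19.
For Player 2: gain 5, loss 1 per period, so δ ≥ 5/6.
The tighter constraint is Player 2's, so cooperation needs δ ≥ 5/6.

Player 2; δ ≥ 5/6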